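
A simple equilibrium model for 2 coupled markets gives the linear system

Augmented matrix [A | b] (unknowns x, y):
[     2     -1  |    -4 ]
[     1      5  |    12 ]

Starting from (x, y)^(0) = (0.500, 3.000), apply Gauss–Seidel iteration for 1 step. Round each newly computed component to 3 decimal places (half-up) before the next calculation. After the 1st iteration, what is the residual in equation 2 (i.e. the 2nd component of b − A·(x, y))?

0.000

Iteration 1:
  x = (-4 - (-1)·3.000) / (2) = -0.500
  y = (12 - (1)·-0.500) / (5) = 2.500
Residual b − A·x = (-0.500, 0.000)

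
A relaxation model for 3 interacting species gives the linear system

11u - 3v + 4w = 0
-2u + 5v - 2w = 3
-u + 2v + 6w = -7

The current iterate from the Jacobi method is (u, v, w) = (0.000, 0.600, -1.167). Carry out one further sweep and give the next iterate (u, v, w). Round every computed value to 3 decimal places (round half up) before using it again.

(0.588, 0.133, -1.367)

One sweep:
  u = (0 - (-3)·0.600 - (4)·-1.167) / (11) = 0.588
  v = (3 - (-2)·0.000 - (-2)·-1.167) / (5) = 0.133
  w = (-7 - (-1)·0.000 - (2)·0.600) / (6) = -1.367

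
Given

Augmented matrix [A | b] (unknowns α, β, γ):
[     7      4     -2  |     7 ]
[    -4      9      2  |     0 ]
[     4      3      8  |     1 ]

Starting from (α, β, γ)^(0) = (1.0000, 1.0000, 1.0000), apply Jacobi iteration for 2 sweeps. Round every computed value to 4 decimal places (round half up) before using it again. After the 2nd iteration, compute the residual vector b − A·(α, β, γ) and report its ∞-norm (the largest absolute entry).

1.0911

Iteration 1:
  α = (7 - (4)·1.0000 - (-2)·1.0000) / (7) = 0.7143
  β = (0 - (-4)·1.0000 - (2)·1.0000) / (9) = 0.2222
  γ = (1 - (4)·1.0000 - (3)·1.0000) / (8) = -0.7500
Iteration 2:
  α = (7 - (4)·0.2222 - (-2)·-0.7500) / (7) = 0.6587
  β = (0 - (-4)·0.7143 - (2)·-0.7500) / (9) = 0.4841
  γ = (1 - (4)·0.7143 - (3)·0.2222) / (8) = -0.3155
Residual b − A·x = (-0.1783, -1.0911, -0.5631); ∞-norm = 1.0911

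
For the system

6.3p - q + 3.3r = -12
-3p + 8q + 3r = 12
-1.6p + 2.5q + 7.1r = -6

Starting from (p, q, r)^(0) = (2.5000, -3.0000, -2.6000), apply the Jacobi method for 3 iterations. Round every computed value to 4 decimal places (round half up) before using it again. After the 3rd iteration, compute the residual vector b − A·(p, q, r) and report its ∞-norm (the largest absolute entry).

1.5833

Iteration 1:
  p = (-12 - (-1)·-3.0000 - (3.3)·-2.6000) / (6.3) = -1.0190
  q = (12 - (-3)·2.5000 - (3)·-2.6000) / (8) = 3.4125
  r = (-6 - (-1.6)·2.5000 - (2.5)·-3.0000) / (7.1) = 0.7746
Iteration 2:
  p = (-12 - (-1)·3.4125 - (3.3)·0.7746) / (6.3) = -1.7688
  q = (12 - (-3)·-1.0190 - (3)·0.7746) / (8) = 0.8274
  r = (-6 - (-1.6)·-1.0190 - (2.5)·3.4125) / (7.1) = -2.2763
Iteration 3:
  p = (-12 - (-1)·0.8274 - (3.3)·-2.2763) / (6.3) = -0.5811
  q = (12 - (-3)·-1.7688 - (3)·-2.2763) / (8) = 1.6903
  r = (-6 - (-1.6)·-1.7688 - (2.5)·0.8274) / (7.1) = -1.5350
Residual b − A·x = (-1.5833, 1.3393, -0.2570); ∞-norm = 1.5833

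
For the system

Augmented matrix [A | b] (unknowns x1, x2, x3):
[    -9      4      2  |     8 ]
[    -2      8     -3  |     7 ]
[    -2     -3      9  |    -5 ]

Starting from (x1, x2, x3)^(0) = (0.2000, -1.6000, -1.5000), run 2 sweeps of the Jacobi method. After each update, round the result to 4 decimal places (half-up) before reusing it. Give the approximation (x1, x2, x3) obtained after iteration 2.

(-0.9599, 0.0000, -0.8643)

Iteration 1:
  x1 = (8 - (4)·-1.6000 - (2)·-1.5000) / (-9) = -1.9333
  x2 = (7 - (-2)·0.2000 - (-3)·-1.5000) / (8) = 0.3625
  x3 = (-5 - (-2)·0.2000 - (-3)·-1.6000) / (9) = -1.0444
Iteration 2:
  x1 = (8 - (4)·0.3625 - (2)·-1.0444) / (-9) = -0.9599
  x2 = (7 - (-2)·-1.9333 - (-3)·-1.0444) / (8) = 0.0000
  x3 = (-5 - (-2)·-1.9333 - (-3)·0.3625) / (9) = -0.8643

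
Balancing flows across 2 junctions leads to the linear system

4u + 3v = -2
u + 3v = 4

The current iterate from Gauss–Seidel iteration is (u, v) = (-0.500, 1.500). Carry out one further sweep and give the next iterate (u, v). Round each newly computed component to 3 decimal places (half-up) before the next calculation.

(-1.625, 1.875)

One sweep:
  u = (-2 - (3)·1.500) / (4) = -1.625
  v = (4 - (1)·-1.625) / (3) = 1.875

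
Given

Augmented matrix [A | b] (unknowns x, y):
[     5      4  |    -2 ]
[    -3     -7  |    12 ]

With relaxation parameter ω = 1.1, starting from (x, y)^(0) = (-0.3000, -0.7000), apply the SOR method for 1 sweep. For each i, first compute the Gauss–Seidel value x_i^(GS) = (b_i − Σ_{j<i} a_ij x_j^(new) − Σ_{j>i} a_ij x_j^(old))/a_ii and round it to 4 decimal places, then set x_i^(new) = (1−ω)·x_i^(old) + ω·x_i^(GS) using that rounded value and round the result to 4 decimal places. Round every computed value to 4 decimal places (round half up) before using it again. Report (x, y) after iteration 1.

Iteration 1:
  x: GS value = (-2 - (4)·-0.7000) / (5) = 0.1600;  x ← (1−ω)·-0.3000 + ω·0.1600 = 0.2060
  y: GS value = (12 - (-3)·0.2060) / (-7) = -1.8026;  y ← (1−ω)·-0.7000 + ω·-1.8026 = -1.9129

(0.2060, -1.9129)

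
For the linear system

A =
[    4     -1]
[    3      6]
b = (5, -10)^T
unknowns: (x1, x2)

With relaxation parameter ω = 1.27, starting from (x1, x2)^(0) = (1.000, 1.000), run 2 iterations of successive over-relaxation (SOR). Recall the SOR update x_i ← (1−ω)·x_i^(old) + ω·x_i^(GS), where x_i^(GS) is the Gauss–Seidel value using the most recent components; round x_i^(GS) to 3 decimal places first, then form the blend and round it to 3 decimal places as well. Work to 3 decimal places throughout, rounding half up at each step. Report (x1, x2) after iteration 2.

(0.059, -1.229)

Iteration 1:
  x1: GS value = (5 - (-1)·1.000) / (4) = 1.500;  x1 ← (1−ω)·1.000 + ω·1.500 = 1.635
  x2: GS value = (-10 - (3)·1.635) / (6) = -2.484;  x2 ← (1−ω)·1.000 + ω·-2.484 = -3.425
Iteration 2:
  x1: GS value = (5 - (-1)·-3.425) / (4) = 0.394;  x1 ← (1−ω)·1.635 + ω·0.394 = 0.059
  x2: GS value = (-10 - (3)·0.059) / (6) = -1.696;  x2 ← (1−ω)·-3.425 + ω·-1.696 = -1.229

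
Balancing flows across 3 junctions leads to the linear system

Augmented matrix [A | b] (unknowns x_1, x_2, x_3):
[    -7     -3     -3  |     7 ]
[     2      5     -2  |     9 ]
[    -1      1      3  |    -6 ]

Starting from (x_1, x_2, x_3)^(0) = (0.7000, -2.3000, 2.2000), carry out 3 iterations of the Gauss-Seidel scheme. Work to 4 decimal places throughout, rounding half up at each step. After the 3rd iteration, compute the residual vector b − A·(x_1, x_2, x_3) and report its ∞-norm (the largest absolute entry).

0.7452

Iteration 1:
  x_1 = (7 - (-3)·-2.3000 - (-3)·2.2000) / (-7) = -0.9571
  x_2 = (9 - (2)·-0.9571 - (-2)·2.2000) / (5) = 3.0628
  x_3 = (-6 - (-1)·-0.9571 - (1)·3.0628) / (3) = -3.3400
Iteration 2:
  x_1 = (7 - (-3)·3.0628 - (-3)·-3.3400) / (-7) = -0.8812
  x_2 = (9 - (2)·-0.8812 - (-2)·-3.3400) / (5) = 0.8165
  x_3 = (-6 - (-1)·-0.8812 - (1)·0.8165) / (3) = -2.5659
Iteration 3:
  x_1 = (7 - (-3)·0.8165 - (-3)·-2.5659) / (-7) = -0.2503
  x_2 = (9 - (2)·-0.2503 - (-2)·-2.5659) / (5) = 0.8738
  x_3 = (-6 - (-1)·-0.2503 - (1)·0.8738) / (3) = -2.3747
Residual b − A·x = (0.7452, 0.3822, 0.0000); ∞-norm = 0.7452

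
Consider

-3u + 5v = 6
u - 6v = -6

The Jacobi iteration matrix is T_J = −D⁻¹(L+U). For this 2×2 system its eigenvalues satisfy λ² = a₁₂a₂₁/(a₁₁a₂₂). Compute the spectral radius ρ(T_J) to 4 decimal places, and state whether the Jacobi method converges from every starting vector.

a₁₂a₂₁/(a₁₁a₂₂) = (5)·(1) / ((-3)·(-6)) = 0.277778
ρ = √|0.277778| = √0.277778 = 0.5270
ρ < 1, so Jacobi converges

0.5270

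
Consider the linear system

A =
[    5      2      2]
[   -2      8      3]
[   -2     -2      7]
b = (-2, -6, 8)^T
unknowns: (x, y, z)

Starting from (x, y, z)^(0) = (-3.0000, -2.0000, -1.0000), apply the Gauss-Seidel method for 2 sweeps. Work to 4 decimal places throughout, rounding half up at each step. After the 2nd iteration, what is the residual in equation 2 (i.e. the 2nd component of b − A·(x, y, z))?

Iteration 1:
  x = (-2 - (2)·-2.0000 - (2)·-1.0000) / (5) = 0.8000
  y = (-6 - (-2)·0.8000 - (3)·-1.0000) / (8) = -0.1750
  z = (8 - (-2)·0.8000 - (-2)·-0.1750) / (7) = 1.3214
Iteration 2:
  x = (-2 - (2)·-0.1750 - (2)·1.3214) / (5) = -0.8586
  y = (-6 - (-2)·-0.8586 - (3)·1.3214) / (8) = -1.4602
  z = (8 - (-2)·-0.8586 - (-2)·-1.4602) / (7) = 0.4803
Residual b − A·x = (4.2528, 2.5235, 0.0003)

2.5235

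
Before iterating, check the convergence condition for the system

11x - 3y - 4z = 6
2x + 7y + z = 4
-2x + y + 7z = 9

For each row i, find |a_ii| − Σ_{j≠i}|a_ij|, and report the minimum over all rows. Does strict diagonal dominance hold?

row 1: |11| − (3+4) = 4
row 2: |7| − (2+1) = 4
row 3: |7| − (2+1) = 4
minimum over rows = 4 → strictly diagonally dominant (convergence guaranteed)

4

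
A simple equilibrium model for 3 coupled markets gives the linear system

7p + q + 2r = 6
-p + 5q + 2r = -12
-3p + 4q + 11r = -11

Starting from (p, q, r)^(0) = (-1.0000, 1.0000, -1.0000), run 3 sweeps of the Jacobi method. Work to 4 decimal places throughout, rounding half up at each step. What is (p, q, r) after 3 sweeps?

(1.0571, -2.1013, 0.0090)

Iteration 1:
  p = (6 - (1)·1.0000 - (2)·-1.0000) / (7) = 1.0000
  q = (-12 - (-1)·-1.0000 - (2)·-1.0000) / (5) = -2.2000
  r = (-11 - (-3)·-1.0000 - (4)·1.0000) / (11) = -1.6364
Iteration 2:
  p = (6 - (1)·-2.2000 - (2)·-1.6364) / (7) = 1.6390
  q = (-12 - (-1)·1.0000 - (2)·-1.6364) / (5) = -1.5454
  r = (-11 - (-3)·1.0000 - (4)·-2.2000) / (11) = 0.0727
Iteration 3:
  p = (6 - (1)·-1.5454 - (2)·0.0727) / (7) = 1.0571
  q = (-12 - (-1)·1.6390 - (2)·0.0727) / (5) = -2.1013
  r = (-11 - (-3)·1.6390 - (4)·-1.5454) / (11) = 0.0090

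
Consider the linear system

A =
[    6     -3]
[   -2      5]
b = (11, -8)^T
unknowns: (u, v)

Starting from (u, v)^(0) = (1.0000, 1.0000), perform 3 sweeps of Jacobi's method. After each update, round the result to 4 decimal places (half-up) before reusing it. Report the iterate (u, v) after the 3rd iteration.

Iteration 1:
  u = (11 - (-3)·1.0000) / (6) = 2.3333
  v = (-8 - (-2)·1.0000) / (5) = -1.2000
Iteration 2:
  u = (11 - (-3)·-1.2000) / (6) = 1.2333
  v = (-8 - (-2)·2.3333) / (5) = -0.6667
Iteration 3:
  u = (11 - (-3)·-0.6667) / (6) = 1.5000
  v = (-8 - (-2)·1.2333) / (5) = -1.1067

(1.5000, -1.1067)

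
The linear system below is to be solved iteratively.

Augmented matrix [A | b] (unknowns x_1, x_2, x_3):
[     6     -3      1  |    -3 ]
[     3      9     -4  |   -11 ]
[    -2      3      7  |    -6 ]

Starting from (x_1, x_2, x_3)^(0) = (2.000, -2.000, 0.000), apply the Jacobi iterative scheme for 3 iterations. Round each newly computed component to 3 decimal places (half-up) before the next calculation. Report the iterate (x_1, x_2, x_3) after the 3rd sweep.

(-0.655, -0.920, -1.097)

Iteration 1:
  x_1 = (-3 - (-3)·-2.000 - (1)·0.000) / (6) = -1.500
  x_2 = (-11 - (3)·2.000 - (-4)·0.000) / (9) = -1.889
  x_3 = (-6 - (-2)·2.000 - (3)·-2.000) / (7) = 0.571
Iteration 2:
  x_1 = (-3 - (-3)·-1.889 - (1)·0.571) / (6) = -1.540
  x_2 = (-11 - (3)·-1.500 - (-4)·0.571) / (9) = -0.468
  x_3 = (-6 - (-2)·-1.500 - (3)·-1.889) / (7) = -0.476
Iteration 3:
  x_1 = (-3 - (-3)·-0.468 - (1)·-0.476) / (6) = -0.655
  x_2 = (-11 - (3)·-1.540 - (-4)·-0.476) / (9) = -0.920
  x_3 = (-6 - (-2)·-1.540 - (3)·-0.468) / (7) = -1.097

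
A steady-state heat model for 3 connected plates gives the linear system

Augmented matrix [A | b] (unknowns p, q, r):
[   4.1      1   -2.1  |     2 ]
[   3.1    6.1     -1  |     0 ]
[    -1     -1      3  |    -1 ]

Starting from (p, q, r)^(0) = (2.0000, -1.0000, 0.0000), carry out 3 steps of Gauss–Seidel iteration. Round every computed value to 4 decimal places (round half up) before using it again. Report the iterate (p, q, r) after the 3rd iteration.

(0.4172, -0.2560, -0.2796)

Iteration 1:
  p = (2 - (1)·-1.0000 - (-2.1)·0.0000) / (4.1) = 0.7317
  q = (0 - (3.1)·0.7317 - (-1)·0.0000) / (6.1) = -0.3718
  r = (-1 - (-1)·0.7317 - (-1)·-0.3718) / (3) = -0.2134
Iteration 2:
  p = (2 - (1)·-0.3718 - (-2.1)·-0.2134) / (4.1) = 0.4692
  q = (0 - (3.1)·0.4692 - (-1)·-0.2134) / (6.1) = -0.2734
  r = (-1 - (-1)·0.4692 - (-1)·-0.2734) / (3) = -0.2681
Iteration 3:
  p = (2 - (1)·-0.2734 - (-2.1)·-0.2681) / (4.1) = 0.4172
  q = (0 - (3.1)·0.4172 - (-1)·-0.2681) / (6.1) = -0.2560
  r = (-1 - (-1)·0.4172 - (-1)·-0.2560) / (3) = -0.2796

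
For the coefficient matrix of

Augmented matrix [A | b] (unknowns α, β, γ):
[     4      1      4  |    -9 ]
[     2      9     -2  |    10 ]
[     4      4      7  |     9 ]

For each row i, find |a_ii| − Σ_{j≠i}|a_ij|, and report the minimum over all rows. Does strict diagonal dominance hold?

row 1: |4| − (1+4) = -1
row 2: |9| − (2+2) = 5
row 3: |7| − (4+4) = -1
minimum over rows = -1 → not strictly diagonally dominant

-1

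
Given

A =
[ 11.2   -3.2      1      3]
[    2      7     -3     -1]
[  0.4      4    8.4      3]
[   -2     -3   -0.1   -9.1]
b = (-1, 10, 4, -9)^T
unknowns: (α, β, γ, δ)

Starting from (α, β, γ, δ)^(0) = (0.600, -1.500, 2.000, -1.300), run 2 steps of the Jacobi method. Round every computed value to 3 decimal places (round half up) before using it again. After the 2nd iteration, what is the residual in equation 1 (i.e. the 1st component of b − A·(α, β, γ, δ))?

Iteration 1:
  α = (-1 - (-3.2)·-1.500 - (1)·2.000 - (3)·-1.300) / (11.2) = -0.348
  β = (10 - (2)·0.600 - (-3)·2.000 - (-1)·-1.300) / (7) = 1.929
  γ = (4 - (0.4)·0.600 - (4)·-1.500 - (3)·-1.300) / (8.4) = 1.626
  δ = (-9 - (-2)·0.600 - (-3)·-1.500 - (-0.1)·2.000) / (-9.1) = 1.330
Iteration 2:
  α = (-1 - (-3.2)·1.929 - (1)·1.626 - (3)·1.330) / (11.2) = -0.040
  β = (10 - (2)·-0.348 - (-3)·1.626 - (-1)·1.330) / (7) = 2.415
  γ = (4 - (0.4)·-0.348 - (4)·1.929 - (3)·1.330) / (8.4) = -0.901
  δ = (-9 - (-2)·-0.348 - (-3)·1.929 - (-0.1)·1.626) / (-9.1) = 0.412
Residual b − A·x = (6.841, -9.116, 0.688, 1.824)

6.841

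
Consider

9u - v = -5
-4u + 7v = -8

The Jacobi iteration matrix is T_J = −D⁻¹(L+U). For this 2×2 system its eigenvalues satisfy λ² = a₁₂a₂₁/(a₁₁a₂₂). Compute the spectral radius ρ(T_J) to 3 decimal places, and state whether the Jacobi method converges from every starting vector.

0.252

a₁₂a₂₁/(a₁₁a₂₂) = (-1)·(-4) / ((9)·(7)) = 0.063492
ρ = √|0.063492| = √0.063492 = 0.252
ρ < 1, so Jacobi converges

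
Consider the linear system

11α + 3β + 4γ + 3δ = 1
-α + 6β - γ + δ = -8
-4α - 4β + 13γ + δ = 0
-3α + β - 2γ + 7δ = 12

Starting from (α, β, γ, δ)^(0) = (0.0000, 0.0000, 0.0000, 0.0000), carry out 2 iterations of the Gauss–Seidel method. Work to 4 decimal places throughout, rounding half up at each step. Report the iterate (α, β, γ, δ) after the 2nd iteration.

Iteration 1:
  α = (1 - (3)·0.0000 - (4)·0.0000 - (3)·0.0000) / (11) = 0.0909
  β = (-8 - (-1)·0.0909 - (-1)·0.0000 - (1)·0.0000) / (6) = -1.3182
  γ = (0 - (-4)·0.0909 - (-4)·-1.3182 - (1)·0.0000) / (13) = -0.3776
  δ = (12 - (-3)·0.0909 - (1)·-1.3182 - (-2)·-0.3776) / (7) = 1.8337
Iteration 2:
  α = (1 - (3)·-1.3182 - (4)·-0.3776 - (3)·1.8337) / (11) = 0.0876
  β = (-8 - (-1)·0.0876 - (-1)·-0.3776 - (1)·1.8337) / (6) = -1.6873
  γ = (0 - (-4)·0.0876 - (-4)·-1.6873 - (1)·1.8337) / (13) = -0.6333
  δ = (12 - (-3)·0.0876 - (1)·-1.6873 - (-2)·-0.6333) / (7) = 1.8119

(0.0876, -1.6873, -0.6333, 1.8119)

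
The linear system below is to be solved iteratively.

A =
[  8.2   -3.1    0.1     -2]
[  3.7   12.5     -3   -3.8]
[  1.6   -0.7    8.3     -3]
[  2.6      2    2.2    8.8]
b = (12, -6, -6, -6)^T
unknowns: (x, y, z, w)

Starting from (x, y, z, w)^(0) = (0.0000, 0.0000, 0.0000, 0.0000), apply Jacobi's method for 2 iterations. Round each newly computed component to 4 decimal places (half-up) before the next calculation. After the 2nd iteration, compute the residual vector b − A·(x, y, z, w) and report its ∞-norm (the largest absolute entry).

Iteration 1:
  x = (12 - (-3.1)·0.0000 - (0.1)·0.0000 - (-2)·0.0000) / (8.2) = 1.4634
  y = (-6 - (3.7)·0.0000 - (-3)·0.0000 - (-3.8)·0.0000) / (12.5) = -0.4800
  z = (-6 - (1.6)·0.0000 - (-0.7)·0.0000 - (-3)·0.0000) / (8.3) = -0.7229
  w = (-6 - (2.6)·0.0000 - (2)·0.0000 - (2.2)·0.0000) / (8.8) = -0.6818
Iteration 2:
  x = (12 - (-3.1)·-0.4800 - (0.1)·-0.7229 - (-2)·-0.6818) / (8.2) = 1.1245
  y = (-6 - (3.7)·1.4634 - (-3)·-0.7229 - (-3.8)·-0.6818) / (12.5) = -1.2939
  z = (-6 - (1.6)·1.4634 - (-0.7)·-0.4800 - (-3)·-0.6818) / (8.3) = -1.2919
  w = (-6 - (2.6)·1.4634 - (2)·-0.4800 - (2.2)·-0.7229) / (8.8) = -0.8244
Residual b − A·x = (-2.7516, -0.9953, -0.4554, 3.7610); ∞-norm = 3.7610

3.7610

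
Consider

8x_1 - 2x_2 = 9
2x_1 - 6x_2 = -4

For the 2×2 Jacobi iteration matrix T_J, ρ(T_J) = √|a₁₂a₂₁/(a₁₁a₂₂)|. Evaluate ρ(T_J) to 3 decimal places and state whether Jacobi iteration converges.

a₁₂a₂₁/(a₁₁a₂₂) = (-2)·(2) / ((8)·(-6)) = 0.083333
ρ = √|0.083333| = √0.083333 = 0.289
ρ < 1, so Jacobi converges

0.289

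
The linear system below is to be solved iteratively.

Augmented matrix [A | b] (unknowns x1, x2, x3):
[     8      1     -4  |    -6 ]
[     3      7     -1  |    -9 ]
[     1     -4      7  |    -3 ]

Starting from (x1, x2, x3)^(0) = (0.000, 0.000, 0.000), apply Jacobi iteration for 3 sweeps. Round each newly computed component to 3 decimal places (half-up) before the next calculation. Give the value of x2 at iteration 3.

Iteration 1:
  x1 = (-6 - (1)·0.000 - (-4)·0.000) / (8) = -0.750
  x2 = (-9 - (3)·0.000 - (-1)·0.000) / (7) = -1.286
  x3 = (-3 - (1)·0.000 - (-4)·0.000) / (7) = -0.429
Iteration 2:
  x1 = (-6 - (1)·-1.286 - (-4)·-0.429) / (8) = -0.804
  x2 = (-9 - (3)·-0.750 - (-1)·-0.429) / (7) = -1.026
  x3 = (-3 - (1)·-0.750 - (-4)·-1.286) / (7) = -1.056
Iteration 3:
  x1 = (-6 - (1)·-1.026 - (-4)·-1.056) / (8) = -1.150
  x2 = (-9 - (3)·-0.804 - (-1)·-1.056) / (7) = -1.092
  x3 = (-3 - (1)·-0.804 - (-4)·-1.026) / (7) = -0.900

-1.092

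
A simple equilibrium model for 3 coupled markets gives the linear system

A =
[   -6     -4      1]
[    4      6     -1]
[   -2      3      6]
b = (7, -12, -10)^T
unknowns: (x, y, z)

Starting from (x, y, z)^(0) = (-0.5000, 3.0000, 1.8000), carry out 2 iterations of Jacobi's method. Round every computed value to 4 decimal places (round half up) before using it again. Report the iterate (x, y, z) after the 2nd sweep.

Iteration 1:
  x = (7 - (-4)·3.0000 - (1)·1.8000) / (-6) = -2.8667
  y = (-12 - (4)·-0.5000 - (-1)·1.8000) / (6) = -1.3667
  z = (-10 - (-2)·-0.5000 - (3)·3.0000) / (6) = -3.3333
Iteration 2:
  x = (7 - (-4)·-1.3667 - (1)·-3.3333) / (-6) = -0.8111
  y = (-12 - (4)·-2.8667 - (-1)·-3.3333) / (6) = -0.6444
  z = (-10 - (-2)·-2.8667 - (3)·-1.3667) / (6) = -1.9389

(-0.8111, -0.6444, -1.9389)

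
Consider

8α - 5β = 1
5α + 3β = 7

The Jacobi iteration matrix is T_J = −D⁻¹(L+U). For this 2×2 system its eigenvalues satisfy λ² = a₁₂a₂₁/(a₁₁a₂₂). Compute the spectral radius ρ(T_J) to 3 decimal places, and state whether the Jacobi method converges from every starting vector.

a₁₂a₂₁/(a₁₁a₂₂) = (-5)·(5) / ((8)·(3)) = -1.041667
ρ = √|-1.041667| = √1.041667 = 1.021
ρ > 1, so Jacobi diverges

1.021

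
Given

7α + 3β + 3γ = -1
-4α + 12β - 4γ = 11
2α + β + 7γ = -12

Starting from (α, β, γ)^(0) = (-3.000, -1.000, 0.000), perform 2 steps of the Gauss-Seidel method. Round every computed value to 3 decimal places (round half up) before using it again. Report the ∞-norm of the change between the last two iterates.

0.657

Iteration 1:
  α = (-1 - (3)·-1.000 - (3)·0.000) / (7) = 0.286
  β = (11 - (-4)·0.286 - (-4)·0.000) / (12) = 1.012
  γ = (-12 - (2)·0.286 - (1)·1.012) / (7) = -1.941
Iteration 2:
  α = (-1 - (3)·1.012 - (3)·-1.941) / (7) = 0.255
  β = (11 - (-4)·0.255 - (-4)·-1.941) / (12) = 0.355
  γ = (-12 - (2)·0.255 - (1)·0.355) / (7) = -1.838
Change: (-0.031, -0.657, 0.103) → max |·| = 0.657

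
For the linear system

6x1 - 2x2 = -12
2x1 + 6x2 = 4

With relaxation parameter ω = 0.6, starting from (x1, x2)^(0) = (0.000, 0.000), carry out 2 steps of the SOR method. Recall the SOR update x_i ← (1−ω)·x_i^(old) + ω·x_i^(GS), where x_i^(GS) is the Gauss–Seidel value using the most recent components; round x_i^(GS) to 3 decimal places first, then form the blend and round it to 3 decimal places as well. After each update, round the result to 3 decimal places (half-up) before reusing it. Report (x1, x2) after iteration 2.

Iteration 1:
  x1: GS value = (-12 - (-2)·0.000) / (6) = -2.000;  x1 ← (1−ω)·0.000 + ω·-2.000 = -1.200
  x2: GS value = (4 - (2)·-1.200) / (6) = 1.067;  x2 ← (1−ω)·0.000 + ω·1.067 = 0.640
Iteration 2:
  x1: GS value = (-12 - (-2)·0.640) / (6) = -1.787;  x1 ← (1−ω)·-1.200 + ω·-1.787 = -1.552
  x2: GS value = (4 - (2)·-1.552) / (6) = 1.184;  x2 ← (1−ω)·0.640 + ω·1.184 = 0.966

(-1.552, 0.966)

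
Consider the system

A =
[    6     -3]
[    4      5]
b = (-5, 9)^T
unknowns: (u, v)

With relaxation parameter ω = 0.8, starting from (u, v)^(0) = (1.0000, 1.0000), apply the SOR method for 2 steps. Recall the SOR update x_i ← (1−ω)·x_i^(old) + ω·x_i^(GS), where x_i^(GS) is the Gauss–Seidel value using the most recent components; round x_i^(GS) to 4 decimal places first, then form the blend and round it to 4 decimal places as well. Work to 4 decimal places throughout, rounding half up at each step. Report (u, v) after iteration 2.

Iteration 1:
  u: GS value = (-5 - (-3)·1.0000) / (6) = -0.3333;  u ← (1−ω)·1.0000 + ω·-0.3333 = -0.0666
  v: GS value = (9 - (4)·-0.0666) / (5) = 1.8533;  v ← (1−ω)·1.0000 + ω·1.8533 = 1.6826
Iteration 2:
  u: GS value = (-5 - (-3)·1.6826) / (6) = 0.0080;  u ← (1−ω)·-0.0666 + ω·0.0080 = -0.0069
  v: GS value = (9 - (4)·-0.0069) / (5) = 1.8055;  v ← (1−ω)·1.6826 + ω·1.8055 = 1.7809

(-0.0069, 1.7809)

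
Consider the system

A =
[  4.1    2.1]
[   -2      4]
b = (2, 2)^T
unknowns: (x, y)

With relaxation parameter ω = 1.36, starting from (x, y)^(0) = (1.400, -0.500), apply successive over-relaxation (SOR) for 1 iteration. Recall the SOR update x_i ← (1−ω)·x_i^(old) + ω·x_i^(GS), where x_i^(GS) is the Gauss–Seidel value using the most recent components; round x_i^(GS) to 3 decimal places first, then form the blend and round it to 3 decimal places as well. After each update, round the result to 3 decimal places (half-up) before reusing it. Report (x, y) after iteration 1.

(0.508, 1.205)

Iteration 1:
  x: GS value = (2 - (2.1)·-0.500) / (4.1) = 0.744;  x ← (1−ω)·1.400 + ω·0.744 = 0.508
  y: GS value = (2 - (-2)·0.508) / (4) = 0.754;  y ← (1−ω)·-0.500 + ω·0.754 = 1.205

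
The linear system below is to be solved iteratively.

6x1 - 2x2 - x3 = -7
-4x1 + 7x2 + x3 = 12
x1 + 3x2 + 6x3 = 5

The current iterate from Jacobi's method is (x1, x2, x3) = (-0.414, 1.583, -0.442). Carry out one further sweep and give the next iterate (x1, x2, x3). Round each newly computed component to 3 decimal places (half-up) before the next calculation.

One sweep:
  x1 = (-7 - (-2)·1.583 - (-1)·-0.442) / (6) = -0.713
  x2 = (12 - (-4)·-0.414 - (1)·-0.442) / (7) = 1.541
  x3 = (5 - (1)·-0.414 - (3)·1.583) / (6) = 0.111

(-0.713, 1.541, 0.111)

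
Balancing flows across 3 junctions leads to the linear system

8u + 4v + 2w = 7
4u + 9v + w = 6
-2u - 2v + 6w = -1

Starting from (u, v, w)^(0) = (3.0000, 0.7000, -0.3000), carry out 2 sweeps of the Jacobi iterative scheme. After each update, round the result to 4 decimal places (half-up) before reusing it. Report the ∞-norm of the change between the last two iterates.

Iteration 1:
  u = (7 - (4)·0.7000 - (2)·-0.3000) / (8) = 0.6000
  v = (6 - (4)·3.0000 - (1)·-0.3000) / (9) = -0.6333
  w = (-1 - (-2)·3.0000 - (-2)·0.7000) / (6) = 1.0667
Iteration 2:
  u = (7 - (4)·-0.6333 - (2)·1.0667) / (8) = 0.9250
  v = (6 - (4)·0.6000 - (1)·1.0667) / (9) = 0.2815
  w = (-1 - (-2)·0.6000 - (-2)·-0.6333) / (6) = -0.1778
Change: (0.3250, 0.9148, -1.2445) → max |·| = 1.2445

1.2445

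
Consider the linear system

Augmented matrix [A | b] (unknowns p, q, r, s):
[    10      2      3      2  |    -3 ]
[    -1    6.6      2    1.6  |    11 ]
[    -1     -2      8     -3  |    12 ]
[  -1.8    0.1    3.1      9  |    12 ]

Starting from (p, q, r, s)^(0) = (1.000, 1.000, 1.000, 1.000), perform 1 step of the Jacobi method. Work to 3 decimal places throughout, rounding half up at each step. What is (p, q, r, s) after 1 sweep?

(-1.000, 1.273, 2.250, 1.178)

Iteration 1:
  p = (-3 - (2)·1.000 - (3)·1.000 - (2)·1.000) / (10) = -1.000
  q = (11 - (-1)·1.000 - (2)·1.000 - (1.6)·1.000) / (6.6) = 1.273
  r = (12 - (-1)·1.000 - (-2)·1.000 - (-3)·1.000) / (8) = 2.250
  s = (12 - (-1.8)·1.000 - (0.1)·1.000 - (3.1)·1.000) / (9) = 1.178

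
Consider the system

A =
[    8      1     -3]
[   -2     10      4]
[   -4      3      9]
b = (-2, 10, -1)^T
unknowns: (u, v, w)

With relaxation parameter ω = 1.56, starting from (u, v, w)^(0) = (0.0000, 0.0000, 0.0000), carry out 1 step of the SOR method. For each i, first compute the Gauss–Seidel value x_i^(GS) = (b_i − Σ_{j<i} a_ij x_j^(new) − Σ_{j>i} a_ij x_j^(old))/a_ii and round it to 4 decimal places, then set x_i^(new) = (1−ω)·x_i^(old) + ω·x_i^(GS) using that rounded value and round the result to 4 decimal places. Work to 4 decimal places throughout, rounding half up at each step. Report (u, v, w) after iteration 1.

(-0.3900, 1.4383, -1.1917)

Iteration 1:
  u: GS value = (-2 - (1)·0.0000 - (-3)·0.0000) / (8) = -0.2500;  u ← (1−ω)·0.0000 + ω·-0.2500 = -0.3900
  v: GS value = (10 - (-2)·-0.3900 - (4)·0.0000) / (10) = 0.9220;  v ← (1−ω)·0.0000 + ω·0.9220 = 1.4383
  w: GS value = (-1 - (-4)·-0.3900 - (3)·1.4383) / (9) = -0.7639;  w ← (1−ω)·0.0000 + ω·-0.7639 = -1.1917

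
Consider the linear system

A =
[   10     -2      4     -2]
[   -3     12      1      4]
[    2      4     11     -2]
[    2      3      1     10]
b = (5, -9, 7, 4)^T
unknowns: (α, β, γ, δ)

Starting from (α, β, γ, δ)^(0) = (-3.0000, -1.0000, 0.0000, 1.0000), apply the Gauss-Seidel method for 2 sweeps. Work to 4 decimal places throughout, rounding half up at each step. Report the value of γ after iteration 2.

1.0942

Iteration 1:
  α = (5 - (-2)·-1.0000 - (4)·0.0000 - (-2)·1.0000) / (10) = 0.5000
  β = (-9 - (-3)·0.5000 - (1)·0.0000 - (4)·1.0000) / (12) = -0.9583
  γ = (7 - (2)·0.5000 - (4)·-0.9583 - (-2)·1.0000) / (11) = 1.0757
  δ = (4 - (2)·0.5000 - (3)·-0.9583 - (1)·1.0757) / (10) = 0.4799
Iteration 2:
  α = (5 - (-2)·-0.9583 - (4)·1.0757 - (-2)·0.4799) / (10) = -0.0260
  β = (-9 - (-3)·-0.0260 - (1)·1.0757 - (4)·0.4799) / (12) = -1.0061
  γ = (7 - (2)·-0.0260 - (4)·-1.0061 - (-2)·0.4799) / (11) = 1.0942
  δ = (4 - (2)·-0.0260 - (3)·-1.0061 - (1)·1.0942) / (10) = 0.5976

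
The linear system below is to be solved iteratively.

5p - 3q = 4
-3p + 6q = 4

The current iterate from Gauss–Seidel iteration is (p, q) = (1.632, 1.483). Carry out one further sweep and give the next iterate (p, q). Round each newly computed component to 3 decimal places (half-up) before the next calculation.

(1.690, 1.512)

One sweep:
  p = (4 - (-3)·1.483) / (5) = 1.690
  q = (4 - (-3)·1.690) / (6) = 1.512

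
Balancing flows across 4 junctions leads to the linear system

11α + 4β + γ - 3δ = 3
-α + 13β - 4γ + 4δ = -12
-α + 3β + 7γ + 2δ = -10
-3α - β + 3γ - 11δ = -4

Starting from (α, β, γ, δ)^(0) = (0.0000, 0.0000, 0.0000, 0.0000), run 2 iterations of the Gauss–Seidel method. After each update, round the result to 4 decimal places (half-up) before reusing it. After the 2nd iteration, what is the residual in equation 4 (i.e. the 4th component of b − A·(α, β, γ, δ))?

-0.0002

Iteration 1:
  α = (3 - (4)·0.0000 - (1)·0.0000 - (-3)·0.0000) / (11) = 0.2727
  β = (-12 - (-1)·0.2727 - (-4)·0.0000 - (4)·0.0000) / (13) = -0.9021
  γ = (-10 - (-1)·0.2727 - (3)·-0.9021 - (2)·0.0000) / (7) = -1.0030
  δ = (-4 - (-3)·0.2727 - (-1)·-0.9021 - (3)·-1.0030) / (-11) = 0.0977
Iteration 2:
  α = (3 - (4)·-0.9021 - (1)·-1.0030 - (-3)·0.0977) / (11) = 0.7186
  β = (-12 - (-1)·0.7186 - (-4)·-1.0030 - (4)·0.0977) / (13) = -1.2065
  γ = (-10 - (-1)·0.7186 - (3)·-1.2065 - (2)·0.0977) / (7) = -0.8368
  δ = (-4 - (-3)·0.7186 - (-1)·-1.2065 - (3)·-0.8368) / (-11) = 0.0491
Residual b − A·x = (0.9055, 0.8595, 0.0975, -0.0002)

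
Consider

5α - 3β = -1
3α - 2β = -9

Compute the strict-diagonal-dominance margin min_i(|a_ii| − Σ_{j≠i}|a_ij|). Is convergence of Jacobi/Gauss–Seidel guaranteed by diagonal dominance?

row 1: |5| − (3) = 2
row 2: |-2| − (3) = -1
minimum over rows = -1 → not strictly diagonally dominant

-1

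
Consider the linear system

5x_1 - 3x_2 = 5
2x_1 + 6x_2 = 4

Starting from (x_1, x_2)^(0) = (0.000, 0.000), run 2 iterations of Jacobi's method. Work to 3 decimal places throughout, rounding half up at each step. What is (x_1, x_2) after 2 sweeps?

(1.400, 0.333)

Iteration 1:
  x_1 = (5 - (-3)·0.000) / (5) = 1.000
  x_2 = (4 - (2)·0.000) / (6) = 0.667
Iteration 2:
  x_1 = (5 - (-3)·0.667) / (5) = 1.400
  x_2 = (4 - (2)·1.000) / (6) = 0.333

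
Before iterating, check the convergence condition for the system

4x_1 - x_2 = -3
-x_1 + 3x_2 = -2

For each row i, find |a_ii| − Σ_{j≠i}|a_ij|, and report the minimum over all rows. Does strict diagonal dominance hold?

row 1: |4| − (1) = 3
row 2: |3| − (1) = 2
minimum over rows = 2 → strictly diagonally dominant (convergence guaranteed)

2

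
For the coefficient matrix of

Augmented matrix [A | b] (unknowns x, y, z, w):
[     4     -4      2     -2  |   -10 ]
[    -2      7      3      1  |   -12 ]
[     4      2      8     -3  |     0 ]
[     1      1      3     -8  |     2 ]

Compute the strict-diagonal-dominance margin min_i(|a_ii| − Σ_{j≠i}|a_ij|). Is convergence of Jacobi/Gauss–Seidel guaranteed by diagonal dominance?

row 1: |4| − (4+2+2) = -4
row 2: |7| − (2+3+1) = 1
row 3: |8| − (4+2+3) = -1
row 4: |-8| − (1+1+3) = 3
minimum over rows = -4 → not strictly diagonally dominant

-4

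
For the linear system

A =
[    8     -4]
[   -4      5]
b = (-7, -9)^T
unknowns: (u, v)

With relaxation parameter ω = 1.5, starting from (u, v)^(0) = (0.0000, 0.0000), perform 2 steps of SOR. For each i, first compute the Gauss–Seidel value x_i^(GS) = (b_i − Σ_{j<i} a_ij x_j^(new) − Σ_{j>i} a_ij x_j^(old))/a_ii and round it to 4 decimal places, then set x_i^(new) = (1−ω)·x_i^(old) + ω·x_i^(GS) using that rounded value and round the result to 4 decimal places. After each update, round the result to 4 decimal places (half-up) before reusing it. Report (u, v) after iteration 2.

(-3.8625, -5.1975)

Iteration 1:
  u: GS value = (-7 - (-4)·0.0000) / (8) = -0.8750;  u ← (1−ω)·0.0000 + ω·-0.8750 = -1.3125
  v: GS value = (-9 - (-4)·-1.3125) / (5) = -2.8500;  v ← (1−ω)·0.0000 + ω·-2.8500 = -4.2750
Iteration 2:
  u: GS value = (-7 - (-4)·-4.2750) / (8) = -3.0125;  u ← (1−ω)·-1.3125 + ω·-3.0125 = -3.8625
  v: GS value = (-9 - (-4)·-3.8625) / (5) = -4.8900;  v ← (1−ω)·-4.2750 + ω·-4.8900 = -5.1975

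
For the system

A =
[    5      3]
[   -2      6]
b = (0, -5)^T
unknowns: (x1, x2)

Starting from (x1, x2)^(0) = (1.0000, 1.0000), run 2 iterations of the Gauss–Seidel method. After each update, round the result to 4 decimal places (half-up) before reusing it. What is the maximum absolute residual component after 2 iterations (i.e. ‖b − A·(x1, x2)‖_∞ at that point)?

1.2199

Iteration 1:
  x1 = (0 - (3)·1.0000) / (5) = -0.6000
  x2 = (-5 - (-2)·-0.6000) / (6) = -1.0333
Iteration 2:
  x1 = (0 - (3)·-1.0333) / (5) = 0.6200
  x2 = (-5 - (-2)·0.6200) / (6) = -0.6267
Residual b − A·x = (-1.2199, 0.0002); ∞-norm = 1.2199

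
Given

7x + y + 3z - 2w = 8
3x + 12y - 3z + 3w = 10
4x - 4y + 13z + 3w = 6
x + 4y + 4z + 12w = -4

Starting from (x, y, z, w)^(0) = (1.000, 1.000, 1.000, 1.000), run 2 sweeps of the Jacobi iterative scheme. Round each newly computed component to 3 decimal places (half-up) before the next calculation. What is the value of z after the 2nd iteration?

0.627

Iteration 1:
  x = (8 - (1)·1.000 - (3)·1.000 - (-2)·1.000) / (7) = 0.857
  y = (10 - (3)·1.000 - (-3)·1.000 - (3)·1.000) / (12) = 0.583
  z = (6 - (4)·1.000 - (-4)·1.000 - (3)·1.000) / (13) = 0.231
  w = (-4 - (1)·1.000 - (4)·1.000 - (4)·1.000) / (12) = -1.083
Iteration 2:
  x = (8 - (1)·0.583 - (3)·0.231 - (-2)·-1.083) / (7) = 0.651
  y = (10 - (3)·0.857 - (-3)·0.231 - (3)·-1.083) / (12) = 0.948
  z = (6 - (4)·0.857 - (-4)·0.583 - (3)·-1.083) / (13) = 0.627
  w = (-4 - (1)·0.857 - (4)·0.583 - (4)·0.231) / (12) = -0.676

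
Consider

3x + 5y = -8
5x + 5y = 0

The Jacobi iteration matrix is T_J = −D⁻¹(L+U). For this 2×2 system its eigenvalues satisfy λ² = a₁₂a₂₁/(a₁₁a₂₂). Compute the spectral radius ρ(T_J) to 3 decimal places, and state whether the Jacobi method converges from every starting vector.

1.291

a₁₂a₂₁/(a₁₁a₂₂) = (5)·(5) / ((3)·(5)) = 1.666667
ρ = √|1.666667| = √1.666667 = 1.291
ρ > 1, so Jacobi diverges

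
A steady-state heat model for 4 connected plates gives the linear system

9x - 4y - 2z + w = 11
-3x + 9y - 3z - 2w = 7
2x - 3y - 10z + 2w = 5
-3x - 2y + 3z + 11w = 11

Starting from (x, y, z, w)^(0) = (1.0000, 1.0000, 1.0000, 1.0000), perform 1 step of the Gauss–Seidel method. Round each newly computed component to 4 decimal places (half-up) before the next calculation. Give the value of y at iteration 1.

1.9259

Iteration 1:
  x = (11 - (-4)·1.0000 - (-2)·1.0000 - (1)·1.0000) / (9) = 1.7778
  y = (7 - (-3)·1.7778 - (-3)·1.0000 - (-2)·1.0000) / (9) = 1.9259
  z = (5 - (2)·1.7778 - (-3)·1.9259 - (2)·1.0000) / (-10) = -0.5222
  w = (11 - (-3)·1.7778 - (-2)·1.9259 - (3)·-0.5222) / (11) = 1.9774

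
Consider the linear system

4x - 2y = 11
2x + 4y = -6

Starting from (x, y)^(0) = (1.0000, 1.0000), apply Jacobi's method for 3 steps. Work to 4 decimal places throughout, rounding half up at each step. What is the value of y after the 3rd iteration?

Iteration 1:
  x = (11 - (-2)·1.0000) / (4) = 3.2500
  y = (-6 - (2)·1.0000) / (4) = -2.0000
Iteration 2:
  x = (11 - (-2)·-2.0000) / (4) = 1.7500
  y = (-6 - (2)·3.2500) / (4) = -3.1250
Iteration 3:
  x = (11 - (-2)·-3.1250) / (4) = 1.1875
  y = (-6 - (2)·1.7500) / (4) = -2.3750

-2.3750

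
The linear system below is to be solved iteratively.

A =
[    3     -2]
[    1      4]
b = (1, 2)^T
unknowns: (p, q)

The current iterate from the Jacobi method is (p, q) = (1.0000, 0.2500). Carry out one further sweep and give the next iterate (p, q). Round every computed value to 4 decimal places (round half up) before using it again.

One sweep:
  p = (1 - (-2)·0.2500) / (3) = 0.5000
  q = (2 - (1)·1.0000) / (4) = 0.2500

(0.5000, 0.2500)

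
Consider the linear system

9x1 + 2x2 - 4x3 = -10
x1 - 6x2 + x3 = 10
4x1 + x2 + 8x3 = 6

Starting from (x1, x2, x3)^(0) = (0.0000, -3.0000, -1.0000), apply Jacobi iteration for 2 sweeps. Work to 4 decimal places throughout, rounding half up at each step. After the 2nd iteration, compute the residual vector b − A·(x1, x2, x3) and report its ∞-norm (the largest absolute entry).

Iteration 1:
  x1 = (-10 - (2)·-3.0000 - (-4)·-1.0000) / (9) = -0.8889
  x2 = (10 - (1)·0.0000 - (1)·-1.0000) / (-6) = -1.8333
  x3 = (6 - (4)·0.0000 - (1)·-3.0000) / (8) = 1.1250
Iteration 2:
  x1 = (-10 - (2)·-1.8333 - (-4)·1.1250) / (9) = -0.2037
  x2 = (10 - (1)·-0.8889 - (1)·1.1250) / (-6) = -1.6273
  x3 = (6 - (4)·-0.8889 - (1)·-1.8333) / (8) = 1.4236
Residual b − A·x = (0.7823, -0.9837, -2.9467); ∞-norm = 2.9467

2.9467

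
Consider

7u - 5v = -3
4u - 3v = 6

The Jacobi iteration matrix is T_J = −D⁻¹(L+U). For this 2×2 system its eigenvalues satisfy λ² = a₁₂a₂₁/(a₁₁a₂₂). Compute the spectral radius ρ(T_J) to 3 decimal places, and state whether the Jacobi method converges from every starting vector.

a₁₂a₂₁/(a₁₁a₂₂) = (-5)·(4) / ((7)·(-3)) = 0.952381
ρ = √|0.952381| = √0.952381 = 0.976
ρ < 1, so Jacobi converges

0.976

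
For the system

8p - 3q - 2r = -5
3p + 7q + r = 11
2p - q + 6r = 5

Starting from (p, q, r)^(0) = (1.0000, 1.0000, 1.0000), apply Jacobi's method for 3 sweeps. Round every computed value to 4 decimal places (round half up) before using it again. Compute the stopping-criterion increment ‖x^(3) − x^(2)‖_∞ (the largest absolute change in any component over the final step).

0.2619

Iteration 1:
  p = (-5 - (-3)·1.0000 - (-2)·1.0000) / (8) = 0.0000
  q = (11 - (3)·1.0000 - (1)·1.0000) / (7) = 1.0000
  r = (5 - (2)·1.0000 - (-1)·1.0000) / (6) = 0.6667
Iteration 2:
  p = (-5 - (-3)·1.0000 - (-2)·0.6667) / (8) = -0.0833
  q = (11 - (3)·0.0000 - (1)·0.6667) / (7) = 1.4762
  r = (5 - (2)·0.0000 - (-1)·1.0000) / (6) = 1.0000
Iteration 3:
  p = (-5 - (-3)·1.4762 - (-2)·1.0000) / (8) = 0.1786
  q = (11 - (3)·-0.0833 - (1)·1.0000) / (7) = 1.4643
  r = (5 - (2)·-0.0833 - (-1)·1.4762) / (6) = 1.1071
Change: (0.2619, -0.0119, 0.1071) → max |·| = 0.2619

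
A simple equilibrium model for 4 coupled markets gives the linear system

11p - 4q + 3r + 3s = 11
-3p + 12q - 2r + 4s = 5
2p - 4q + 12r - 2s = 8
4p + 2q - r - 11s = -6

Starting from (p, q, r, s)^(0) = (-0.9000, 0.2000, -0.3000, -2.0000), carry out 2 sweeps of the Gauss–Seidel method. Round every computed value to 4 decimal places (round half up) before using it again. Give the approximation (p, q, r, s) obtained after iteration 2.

(1.0077, 0.2979, 0.8280, 0.8908)

Iteration 1:
  p = (11 - (-4)·0.2000 - (3)·-0.3000 - (3)·-2.0000) / (11) = 1.7000
  q = (5 - (-3)·1.7000 - (-2)·-0.3000 - (4)·-2.0000) / (12) = 1.4583
  r = (8 - (2)·1.7000 - (-4)·1.4583 - (-2)·-2.0000) / (12) = 0.5361
  s = (-6 - (4)·1.7000 - (2)·1.4583 - (-1)·0.5361) / (-11) = 1.3800
Iteration 2:
  p = (11 - (-4)·1.4583 - (3)·0.5361 - (3)·1.3800) / (11) = 1.0077
  q = (5 - (-3)·1.0077 - (-2)·0.5361 - (4)·1.3800) / (12) = 0.2979
  r = (8 - (2)·1.0077 - (-4)·0.2979 - (-2)·1.3800) / (12) = 0.8280
  s = (-6 - (4)·1.0077 - (2)·0.2979 - (-1)·0.8280) / (-11) = 0.8908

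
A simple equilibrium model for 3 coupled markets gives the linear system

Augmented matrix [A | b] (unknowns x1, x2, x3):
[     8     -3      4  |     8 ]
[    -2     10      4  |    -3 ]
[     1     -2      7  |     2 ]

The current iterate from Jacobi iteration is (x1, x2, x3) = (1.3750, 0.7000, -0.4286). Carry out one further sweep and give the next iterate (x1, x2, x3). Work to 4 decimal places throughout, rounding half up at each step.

One sweep:
  x1 = (8 - (-3)·0.7000 - (4)·-0.4286) / (8) = 1.4768
  x2 = (-3 - (-2)·1.3750 - (4)·-0.4286) / (10) = 0.1464
  x3 = (2 - (1)·1.3750 - (-2)·0.7000) / (7) = 0.2893

(1.4768, 0.1464, 0.2893)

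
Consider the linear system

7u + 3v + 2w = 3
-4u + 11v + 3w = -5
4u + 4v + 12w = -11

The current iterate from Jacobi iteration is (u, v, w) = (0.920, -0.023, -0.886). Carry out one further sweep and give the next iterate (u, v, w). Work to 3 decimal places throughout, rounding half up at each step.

(0.692, 0.122, -1.216)

One sweep:
  u = (3 - (3)·-0.023 - (2)·-0.886) / (7) = 0.692
  v = (-5 - (-4)·0.920 - (3)·-0.886) / (11) = 0.122
  w = (-11 - (4)·0.920 - (4)·-0.023) / (12) = -1.216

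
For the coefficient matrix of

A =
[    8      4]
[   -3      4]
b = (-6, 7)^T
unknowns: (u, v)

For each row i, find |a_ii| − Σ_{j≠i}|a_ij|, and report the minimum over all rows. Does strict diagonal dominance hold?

1

row 1: |8| − (4) = 4
row 2: |4| − (3) = 1
minimum over rows = 1 → strictly diagonally dominant (convergence guaranteed)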